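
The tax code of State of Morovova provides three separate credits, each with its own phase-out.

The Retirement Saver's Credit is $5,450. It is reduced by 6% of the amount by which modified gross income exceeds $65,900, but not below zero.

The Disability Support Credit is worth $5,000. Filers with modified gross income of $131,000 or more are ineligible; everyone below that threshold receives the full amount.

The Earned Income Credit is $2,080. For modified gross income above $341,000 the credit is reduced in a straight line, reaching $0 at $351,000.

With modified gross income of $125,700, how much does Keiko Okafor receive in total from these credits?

Retirement Saver's Credit: 6% of the $59,800 excess over $65,900 is $3,588; credit = $5,450 − $3,588 = $1,862.
Disability Support Credit: $125,700 is below the $131,000 cutoff, so the full $5,000 applies.
Earned Income Credit: $125,700 is at or below the $341,000 threshold, so the full $2,080 applies.
Total: $1,862 + $5,000 + $2,080 = $8,942.

$8,942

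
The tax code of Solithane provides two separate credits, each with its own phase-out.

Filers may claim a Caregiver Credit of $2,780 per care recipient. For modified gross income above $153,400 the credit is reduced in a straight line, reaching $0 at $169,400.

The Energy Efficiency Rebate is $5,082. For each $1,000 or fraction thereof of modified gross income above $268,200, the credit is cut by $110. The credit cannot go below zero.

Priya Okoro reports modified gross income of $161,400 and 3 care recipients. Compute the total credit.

$9,252

Caregiver Credit: base = 3 × $2,780 = $8,340. $161,400 is $8,000 into a $16,000 phase-out range, leaving 8,000/16,000 of the credit: $8,340 × 8,000/16,000 = $4,170.
Energy Efficiency Rebate: $161,400 is at or below the $268,200 threshold, so the full $5,082 applies.
Total: $4,170 + $5,082 = $9,252.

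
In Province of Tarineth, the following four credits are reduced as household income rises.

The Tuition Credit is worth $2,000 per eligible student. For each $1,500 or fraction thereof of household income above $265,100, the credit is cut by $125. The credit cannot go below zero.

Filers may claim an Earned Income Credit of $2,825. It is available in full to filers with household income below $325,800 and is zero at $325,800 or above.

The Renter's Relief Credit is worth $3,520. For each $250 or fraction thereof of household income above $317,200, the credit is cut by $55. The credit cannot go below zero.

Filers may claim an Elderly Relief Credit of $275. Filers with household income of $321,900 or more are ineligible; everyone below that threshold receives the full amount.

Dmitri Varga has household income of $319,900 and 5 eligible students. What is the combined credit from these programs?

Tuition Credit: base = 5 × $2,000 = $10,000. income exceeds $265,100 by $54,800, which is 37 full-or-partial $1,500 increments; reduction = 37 × $125 = $4,625, leaving $5,375.
Earned Income Credit: $319,900 is below the $325,800 cutoff, so the full $2,825 applies.
Renter's Relief Credit: income exceeds $317,200 by $2,700, which is 11 full-or-partial $250 increments; reduction = 11 × $55 = $605, leaving $2,915.
Elderly Relief Credit: $319,900 is below the $321,900 cutoff, so the full $275 applies.
Total: $5,375 + $2,825 + $2,915 + $275 = $11,390.

$11,390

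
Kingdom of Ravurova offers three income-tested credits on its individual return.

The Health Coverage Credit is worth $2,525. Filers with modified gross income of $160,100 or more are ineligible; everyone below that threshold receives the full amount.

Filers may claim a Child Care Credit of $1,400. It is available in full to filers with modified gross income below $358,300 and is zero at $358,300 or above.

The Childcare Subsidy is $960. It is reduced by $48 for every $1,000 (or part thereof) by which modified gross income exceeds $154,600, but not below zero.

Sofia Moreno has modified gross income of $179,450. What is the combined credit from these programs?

Health Coverage Credit: $179,450 meets or exceeds the $160,100 cutoff, so the credit is $0.
Child Care Credit: $179,450 is below the $358,300 cutoff, so the full $1,400 applies.
Childcare Subsidy: income exceeds $154,600 by $24,850 → 25 increments × $48 = $1,200 ≥ base, so the credit is $0.
Total: $0 + $1,400 + $0 = $1,400.

$1,400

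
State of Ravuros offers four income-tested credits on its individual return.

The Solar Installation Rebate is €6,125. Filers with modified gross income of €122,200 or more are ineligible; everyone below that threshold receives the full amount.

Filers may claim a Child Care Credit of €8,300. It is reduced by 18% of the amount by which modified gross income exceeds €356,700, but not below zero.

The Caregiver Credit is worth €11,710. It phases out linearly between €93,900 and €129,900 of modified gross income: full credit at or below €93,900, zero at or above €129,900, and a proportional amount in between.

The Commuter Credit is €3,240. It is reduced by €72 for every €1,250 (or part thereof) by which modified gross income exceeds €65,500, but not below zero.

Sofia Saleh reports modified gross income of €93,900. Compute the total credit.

€27,719

Solar Installation Rebate: €93,900 is below the €122,200 cutoff, so the full €6,125 applies.
Child Care Credit: €93,900 is at or below the €356,700 threshold, so the full €8,300 applies.
Caregiver Credit: €93,900 is at or below the €93,900 threshold, so the full €11,710 applies.
Commuter Credit: income exceeds €65,500 by €28,400, which is 23 full-or-partial €1,250 increments; reduction = 23 × €72 = €1,656, leaving €1,584.
Total: €6,125 + €8,300 + €11,710 + €1,584 = €27,719.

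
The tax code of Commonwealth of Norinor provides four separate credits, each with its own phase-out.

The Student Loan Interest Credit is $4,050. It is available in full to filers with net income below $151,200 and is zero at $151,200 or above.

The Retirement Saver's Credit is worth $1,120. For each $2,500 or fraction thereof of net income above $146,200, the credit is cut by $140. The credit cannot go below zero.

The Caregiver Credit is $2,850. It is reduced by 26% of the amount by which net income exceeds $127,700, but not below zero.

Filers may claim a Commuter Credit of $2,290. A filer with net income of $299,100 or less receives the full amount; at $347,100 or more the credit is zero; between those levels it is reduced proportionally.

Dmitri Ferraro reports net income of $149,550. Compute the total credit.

$7,180

Student Loan Interest Credit: $149,550 is below the $151,200 cutoff, so the full $4,050 applies.
Retirement Saver's Credit: income exceeds $146,200 by $3,350, which is 2 full-or-partial $2,500 increments; reduction = 2 × $140 = $280, leaving $840.
Caregiver Credit: 26% of the $21,850 excess over $127,700 is $5,681 ≥ base, so the credit is $0.
Commuter Credit: $149,550 is at or below the $299,100 threshold, so the full $2,290 applies.
Total: $4,050 + $840 + $0 + $2,290 = $7,180.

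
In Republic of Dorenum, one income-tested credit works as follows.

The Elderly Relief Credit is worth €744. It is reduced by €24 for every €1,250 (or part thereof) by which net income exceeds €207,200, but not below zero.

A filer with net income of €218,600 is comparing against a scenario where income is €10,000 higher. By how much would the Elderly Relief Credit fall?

At €218,600 — income exceeds €207,200 by €11,400, which is 10 full-or-partial €1,250 increments; reduction = 10 × €24 = €240, leaving €504.
At €228,600 — income exceeds €207,200 by €21,400, which is 18 full-or-partial €1,250 increments; reduction = 18 × €24 = €432, leaving €312.
Lost: €504 − €312 = €192.

€192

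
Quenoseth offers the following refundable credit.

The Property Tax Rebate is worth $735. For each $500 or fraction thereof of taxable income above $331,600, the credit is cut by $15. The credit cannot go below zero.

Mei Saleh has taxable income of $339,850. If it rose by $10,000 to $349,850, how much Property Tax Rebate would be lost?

At $339,850 — income exceeds $331,600 by $8,250, which is 17 full-or-partial $500 increments; reduction = 17 × $15 = $255, leaving $480.
At $349,850 — income exceeds $331,600 by $18,250, which is 37 full-or-partial $500 increments; reduction = 37 × $15 = $555, leaving $180.
Lost: $480 − $180 = $300.

$300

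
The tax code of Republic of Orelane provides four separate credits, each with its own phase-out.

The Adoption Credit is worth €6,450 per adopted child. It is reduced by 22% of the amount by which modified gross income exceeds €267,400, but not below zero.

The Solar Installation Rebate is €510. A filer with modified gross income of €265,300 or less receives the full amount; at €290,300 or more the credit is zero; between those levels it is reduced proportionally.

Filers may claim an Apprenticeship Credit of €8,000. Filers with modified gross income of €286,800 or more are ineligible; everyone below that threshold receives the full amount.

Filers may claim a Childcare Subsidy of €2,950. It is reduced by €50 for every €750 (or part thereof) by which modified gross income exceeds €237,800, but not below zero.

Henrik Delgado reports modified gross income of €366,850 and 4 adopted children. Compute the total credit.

€3,921

Adoption Credit: base = 4 × €6,450 = €25,800. 22% of the €99,450 excess over €267,400 is €21,879; credit = €25,800 − €21,879 = €3,921.
Solar Installation Rebate: €366,850 is at or above €290,300, so the credit is €0.
Apprenticeship Credit: €366,850 meets or exceeds the €286,800 cutoff, so the credit is €0.
Childcare Subsidy: income exceeds €237,800 by €129,050 → 173 increments × €50 = €8,650 ≥ base, so the credit is €0.
Total: €3,921 + €0 + €0 + €0 = €3,921.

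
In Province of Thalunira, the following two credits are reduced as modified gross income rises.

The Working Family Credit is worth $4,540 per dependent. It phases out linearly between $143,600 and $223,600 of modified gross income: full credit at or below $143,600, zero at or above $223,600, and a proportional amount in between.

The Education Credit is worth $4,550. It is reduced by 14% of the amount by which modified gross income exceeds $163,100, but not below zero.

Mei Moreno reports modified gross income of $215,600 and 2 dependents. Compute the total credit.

Working Family Credit: base = 2 × $4,540 = $9,080. $215,600 is $72,000 into a $80,000 phase-out range, leaving 8,000/80,000 of the credit: $9,080 × 8,000/80,000 = $908.
Education Credit: 14% of the $52,500 excess over $163,100 is $7,350 ≥ base, so the credit is $0.
Total: $908 + $0 = $908.

$908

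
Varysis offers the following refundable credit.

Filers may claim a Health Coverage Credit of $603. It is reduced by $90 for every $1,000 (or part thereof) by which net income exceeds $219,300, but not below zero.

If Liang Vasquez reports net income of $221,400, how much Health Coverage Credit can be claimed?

$333

Health Coverage Credit: income exceeds $219,300 by $2,100, which is 3 full-or-partial $1,000 increments; reduction = 3 × $90 = $270, leaving $333.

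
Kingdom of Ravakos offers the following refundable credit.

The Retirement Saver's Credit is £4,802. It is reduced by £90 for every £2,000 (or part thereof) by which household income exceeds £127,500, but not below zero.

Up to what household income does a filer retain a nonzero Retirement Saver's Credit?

£233,500

After 53 increments the reduction is 53 × £90 = £4,770, leaving £32; one more increment wipes it out. Increment 53 ends at excess 53 × £2,000 = £106,000, so the highest qualifying income is £127,500 + £106,000 = £233,500.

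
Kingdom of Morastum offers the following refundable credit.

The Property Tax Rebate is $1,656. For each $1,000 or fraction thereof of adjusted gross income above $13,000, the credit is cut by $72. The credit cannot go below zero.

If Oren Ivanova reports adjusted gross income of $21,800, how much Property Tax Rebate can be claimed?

$1,008

Property Tax Rebate: income exceeds $13,000 by $8,800, which is 9 full-or-partial $1,000 increments; reduction = 9 × $72 = $648, leaving $1,008.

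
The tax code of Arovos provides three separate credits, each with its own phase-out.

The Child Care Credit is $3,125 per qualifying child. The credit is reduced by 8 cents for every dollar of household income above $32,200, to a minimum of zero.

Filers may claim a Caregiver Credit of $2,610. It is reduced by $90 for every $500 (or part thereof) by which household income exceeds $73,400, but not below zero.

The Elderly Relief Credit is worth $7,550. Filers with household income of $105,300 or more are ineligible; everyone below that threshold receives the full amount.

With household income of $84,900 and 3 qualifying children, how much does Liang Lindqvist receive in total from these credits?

$13,249

Child Care Credit: base = 3 × $3,125 = $9,375. 8% of the $52,700 excess over $32,200 is $4,216; credit = $9,375 − $4,216 = $5,159.
Caregiver Credit: income exceeds $73,400 by $11,500, which is 23 full-or-partial $500 increments; reduction = 23 × $90 = $2,070, leaving $540.
Elderly Relief Credit: $84,900 is below the $105,300 cutoff, so the full $7,550 applies.
Total: $5,159 + $540 + $7,550 = $13,249.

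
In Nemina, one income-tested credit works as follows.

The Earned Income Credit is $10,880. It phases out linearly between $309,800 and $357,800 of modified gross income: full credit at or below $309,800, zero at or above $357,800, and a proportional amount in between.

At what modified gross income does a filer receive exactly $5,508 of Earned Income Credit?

$5,508 is 5,508/10,880 of the full $10,880, so 5,372/10,880 of the $48,000 range has been used: income = $309,800 + $48,000 × 5,372/10,880 = $333,500.

$333,500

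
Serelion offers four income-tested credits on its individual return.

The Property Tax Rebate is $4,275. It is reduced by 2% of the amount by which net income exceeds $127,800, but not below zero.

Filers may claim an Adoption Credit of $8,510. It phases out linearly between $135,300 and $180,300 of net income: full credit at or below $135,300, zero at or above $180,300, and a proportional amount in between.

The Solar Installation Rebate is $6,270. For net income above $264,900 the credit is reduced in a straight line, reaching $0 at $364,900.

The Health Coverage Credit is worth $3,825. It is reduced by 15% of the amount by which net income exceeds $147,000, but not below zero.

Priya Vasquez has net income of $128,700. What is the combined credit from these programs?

$22,862

Property Tax Rebate: 2% of the $900 excess over $127,800 is $18; credit = $4,275 − $18 = $4,257.
Adoption Credit: $128,700 is at or below the $135,300 threshold, so the full $8,510 applies.
Solar Installation Rebate: $128,700 is at or below the $264,900 threshold, so the full $6,270 applies.
Health Coverage Credit: $128,700 is at or below the $147,000 threshold, so the full $3,825 applies.
Total: $4,257 + $8,510 + $6,270 + $3,825 = $22,862.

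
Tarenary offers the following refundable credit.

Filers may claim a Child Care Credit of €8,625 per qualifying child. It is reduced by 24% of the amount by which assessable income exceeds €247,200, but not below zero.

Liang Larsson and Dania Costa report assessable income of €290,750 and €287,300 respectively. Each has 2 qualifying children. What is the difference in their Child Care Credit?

Liang (€290,750): Child Care Credit: base = 2 × €8,625 = €17,250. 24% of the €43,550 excess over €247,200 is €10,452; credit = €17,250 − €10,452 = €6,798.
Dania (€287,300): Child Care Credit: base = 2 × €8,625 = €17,250. 24% of the €40,100 excess over €247,200 is €9,624; credit = €17,250 − €9,624 = €7,626.
Difference: |€6,798 − €7,626| = €828.

€828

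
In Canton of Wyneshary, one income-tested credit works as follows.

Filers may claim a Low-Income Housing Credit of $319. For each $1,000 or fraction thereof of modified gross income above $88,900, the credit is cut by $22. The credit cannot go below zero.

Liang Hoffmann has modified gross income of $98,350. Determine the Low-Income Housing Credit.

$99

Low-Income Housing Credit: income exceeds $88,900 by $9,450, which is 10 full-or-partial $1,000 increments; reduction = 10 × $22 = $220, leaving $99.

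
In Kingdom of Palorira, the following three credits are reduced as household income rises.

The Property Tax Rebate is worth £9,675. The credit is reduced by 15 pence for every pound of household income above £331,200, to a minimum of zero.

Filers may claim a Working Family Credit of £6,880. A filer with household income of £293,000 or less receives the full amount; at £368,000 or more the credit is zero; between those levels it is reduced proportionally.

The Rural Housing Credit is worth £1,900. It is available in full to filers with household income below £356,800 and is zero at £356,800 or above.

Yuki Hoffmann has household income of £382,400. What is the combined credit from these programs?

£1,995

Property Tax Rebate: 15% of the £51,200 excess over £331,200 is £7,680; credit = £9,675 − £7,680 = £1,995.
Working Family Credit: £382,400 is at or above £368,000, so the credit is £0.
Rural Housing Credit: £382,400 meets or exceeds the £356,800 cutoff, so the credit is £0.
Total: £1,995 + £0 + £0 = £1,995.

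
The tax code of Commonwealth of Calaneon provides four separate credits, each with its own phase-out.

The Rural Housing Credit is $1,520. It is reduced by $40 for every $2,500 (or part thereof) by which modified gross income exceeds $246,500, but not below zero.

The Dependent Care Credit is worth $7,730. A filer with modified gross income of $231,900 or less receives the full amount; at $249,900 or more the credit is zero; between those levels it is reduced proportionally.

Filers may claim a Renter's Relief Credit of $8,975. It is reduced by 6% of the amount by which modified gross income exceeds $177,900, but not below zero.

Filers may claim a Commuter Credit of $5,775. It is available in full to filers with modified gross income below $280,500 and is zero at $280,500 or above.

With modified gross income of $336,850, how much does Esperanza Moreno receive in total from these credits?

Rural Housing Credit: income exceeds $246,500 by $90,350, which is 37 full-or-partial $2,500 increments; reduction = 37 × $40 = $1,480, leaving $40.
Dependent Care Credit: $336,850 is at or above $249,900, so the credit is $0.
Renter's Relief Credit: 6% of the $158,950 excess over $177,900 is $9,537 ≥ base, so the credit is $0.
Commuter Credit: $336,850 meets or exceeds the $280,500 cutoff, so the credit is $0.
Total: $40 + $0 + $0 + $0 = $40.

$40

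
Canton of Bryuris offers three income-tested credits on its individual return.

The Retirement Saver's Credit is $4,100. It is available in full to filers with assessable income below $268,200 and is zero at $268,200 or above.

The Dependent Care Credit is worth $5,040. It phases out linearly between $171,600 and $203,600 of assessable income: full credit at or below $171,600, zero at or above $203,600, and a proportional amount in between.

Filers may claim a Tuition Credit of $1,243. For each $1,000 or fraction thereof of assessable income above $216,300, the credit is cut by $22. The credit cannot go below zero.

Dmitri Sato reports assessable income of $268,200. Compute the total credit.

$99

Retirement Saver's Credit: $268,200 meets or exceeds the $268,200 cutoff, so the credit is $0.
Dependent Care Credit: $268,200 is at or above $203,600, so the credit is $0.
Tuition Credit: income exceeds $216,300 by $51,900, which is 52 full-or-partial $1,000 increments; reduction = 52 × $22 = $1,144, leaving $99.
Total: $0 + $0 + $99 = $99.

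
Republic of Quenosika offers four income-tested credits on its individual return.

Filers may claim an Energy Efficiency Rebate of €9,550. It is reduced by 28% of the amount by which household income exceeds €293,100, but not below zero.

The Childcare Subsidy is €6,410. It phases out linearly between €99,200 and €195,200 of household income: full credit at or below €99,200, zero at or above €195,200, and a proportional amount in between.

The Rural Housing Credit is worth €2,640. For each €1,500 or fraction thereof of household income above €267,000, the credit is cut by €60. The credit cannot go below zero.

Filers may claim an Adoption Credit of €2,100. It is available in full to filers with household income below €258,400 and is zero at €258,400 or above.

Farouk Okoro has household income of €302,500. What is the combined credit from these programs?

Energy Efficiency Rebate: 28% of the €9,400 excess over €293,100 is €2,632; credit = €9,550 − €2,632 = €6,918.
Childcare Subsidy: €302,500 is at or above €195,200, so the credit is €0.
Rural Housing Credit: income exceeds €267,000 by €35,500, which is 24 full-or-partial €1,500 increments; reduction = 24 × €60 = €1,440, leaving €1,200.
Adoption Credit: €302,500 meets or exceeds the €258,400 cutoff, so the credit is €0.
Total: €6,918 + €0 + €1,200 + €0 = €8,118.

€8,118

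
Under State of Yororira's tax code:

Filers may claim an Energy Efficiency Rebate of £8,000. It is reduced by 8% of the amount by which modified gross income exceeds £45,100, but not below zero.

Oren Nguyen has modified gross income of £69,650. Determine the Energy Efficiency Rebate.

Energy Efficiency Rebate: 8% of the £24,550 excess over £45,100 is £1,964; credit = £8,000 − £1,964 = £6,036.

£6,036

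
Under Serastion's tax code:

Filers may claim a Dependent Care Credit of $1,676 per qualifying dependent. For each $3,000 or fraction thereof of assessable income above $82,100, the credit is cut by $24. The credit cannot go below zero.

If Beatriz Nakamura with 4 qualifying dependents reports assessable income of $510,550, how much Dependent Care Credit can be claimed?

$3,272

Dependent Care Credit: base = 4 × $1,676 = $6,704. income exceeds $82,100 by $428,450, which is 143 full-or-partial $3,000 increments; reduction = 143 × $24 = $3,432, leaving $3,272.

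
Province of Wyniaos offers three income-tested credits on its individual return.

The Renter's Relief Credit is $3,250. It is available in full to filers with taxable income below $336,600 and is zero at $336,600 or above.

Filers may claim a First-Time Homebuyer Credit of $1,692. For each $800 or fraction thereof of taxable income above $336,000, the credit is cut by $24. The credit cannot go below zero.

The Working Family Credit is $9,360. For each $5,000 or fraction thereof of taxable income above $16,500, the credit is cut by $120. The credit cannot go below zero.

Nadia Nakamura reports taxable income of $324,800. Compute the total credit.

Renter's Relief Credit: $324,800 is below the $336,600 cutoff, so the full $3,250 applies.
First-Time Homebuyer Credit: $324,800 is at or below the $336,000 threshold, so the full $1,692 applies.
Working Family Credit: income exceeds $16,500 by $308,300, which is 62 full-or-partial $5,000 increments; reduction = 62 × $120 = $7,440, leaving $1,920.
Total: $3,250 + $1,692 + $1,920 = $6,862.

$6,862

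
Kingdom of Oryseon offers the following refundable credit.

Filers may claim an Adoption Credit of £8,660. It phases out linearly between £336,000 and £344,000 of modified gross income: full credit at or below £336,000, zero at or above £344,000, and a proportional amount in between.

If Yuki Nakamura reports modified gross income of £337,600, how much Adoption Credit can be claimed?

Adoption Credit: £337,600 is £1,600 into a £8,000 phase-out range, leaving 6,400/8,000 of the credit: £8,660 × 6,400/8,000 = £6,928.

£6,928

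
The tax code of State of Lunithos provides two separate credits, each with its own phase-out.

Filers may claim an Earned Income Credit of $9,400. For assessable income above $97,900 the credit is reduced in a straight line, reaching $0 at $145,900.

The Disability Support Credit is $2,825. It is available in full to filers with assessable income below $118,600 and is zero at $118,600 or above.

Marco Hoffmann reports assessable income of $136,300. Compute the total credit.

Earned Income Credit: $136,300 is $38,400 into a $48,000 phase-out range, leaving 9,600/48,000 of the credit: $9,400 × 9,600/48,000 = $1,880.
Disability Support Credit: $136,300 meets or exceeds the $118,600 cutoff, so the credit is $0.
Total: $1,880 + $0 = $1,880.

$1,880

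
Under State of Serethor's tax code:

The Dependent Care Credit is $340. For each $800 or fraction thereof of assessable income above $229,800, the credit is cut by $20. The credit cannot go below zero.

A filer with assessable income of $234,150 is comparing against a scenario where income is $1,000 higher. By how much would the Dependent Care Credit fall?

At $234,150 — income exceeds $229,800 by $4,350, which is 6 full-or-partial $800 increments; reduction = 6 × $20 = $120, leaving $220.
At $235,150 — income exceeds $229,800 by $5,350, which is 7 full-or-partial $800 increments; reduction = 7 × $20 = $140, leaving $200.
Lost: $220 − $200 = $20.

$20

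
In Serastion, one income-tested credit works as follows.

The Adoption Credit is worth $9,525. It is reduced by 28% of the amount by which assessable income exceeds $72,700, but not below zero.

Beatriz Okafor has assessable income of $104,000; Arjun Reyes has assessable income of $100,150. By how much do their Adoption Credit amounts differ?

Beatriz ($104,000): Adoption Credit: 28% of the $31,300 excess over $72,700 is $8,764; credit = $9,525 − $8,764 = $761.
Arjun ($100,150): Adoption Credit: 28% of the $27,450 excess over $72,700 is $7,686; credit = $9,525 − $7,686 = $1,839.
Difference: |$761 − $1,839| = $1,078.

$1,078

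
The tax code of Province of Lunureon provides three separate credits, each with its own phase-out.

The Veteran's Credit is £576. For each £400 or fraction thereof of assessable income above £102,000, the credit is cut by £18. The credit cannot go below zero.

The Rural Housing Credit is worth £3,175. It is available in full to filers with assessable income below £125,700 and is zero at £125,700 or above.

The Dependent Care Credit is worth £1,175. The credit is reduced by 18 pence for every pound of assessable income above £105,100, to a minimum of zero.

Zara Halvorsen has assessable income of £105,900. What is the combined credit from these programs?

Veteran's Credit: income exceeds £102,000 by £3,900, which is 10 full-or-partial £400 increments; reduction = 10 × £18 = £180, leaving £396.
Rural Housing Credit: £105,900 is below the £125,700 cutoff, so the full £3,175 applies.
Dependent Care Credit: 18% of the £800 excess over £105,100 is £144; credit = £1,175 − £144 = £1,031.
Total: £396 + £3,175 + £1,031 = £4,602.

£4,602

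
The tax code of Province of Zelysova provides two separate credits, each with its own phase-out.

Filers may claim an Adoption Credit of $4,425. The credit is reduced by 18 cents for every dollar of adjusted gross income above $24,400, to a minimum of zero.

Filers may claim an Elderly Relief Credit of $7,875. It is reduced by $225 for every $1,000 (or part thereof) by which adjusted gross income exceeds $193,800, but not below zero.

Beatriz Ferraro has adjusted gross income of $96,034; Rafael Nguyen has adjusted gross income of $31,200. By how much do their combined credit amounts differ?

$3,201

Beatriz ($96,034): Adoption Credit: 18% of the $71,634 excess over $24,400 is $12,894.12 ≥ base, so the credit is $0. Elderly Relief Credit: $96,034 is at or below the $193,800 threshold, so the full $7,875 applies. total $0 + $7,875 = $7,875
Rafael ($31,200): Adoption Credit: 18% of the $6,800 excess over $24,400 is $1,224; credit = $4,425 − $1,224 = $3,201. Elderly Relief Credit: $31,200 is at or below the $193,800 threshold, so the full $7,875 applies. total $3,201 + $7,875 = $11,076
Difference: |$7,875 − $11,076| = $3,201.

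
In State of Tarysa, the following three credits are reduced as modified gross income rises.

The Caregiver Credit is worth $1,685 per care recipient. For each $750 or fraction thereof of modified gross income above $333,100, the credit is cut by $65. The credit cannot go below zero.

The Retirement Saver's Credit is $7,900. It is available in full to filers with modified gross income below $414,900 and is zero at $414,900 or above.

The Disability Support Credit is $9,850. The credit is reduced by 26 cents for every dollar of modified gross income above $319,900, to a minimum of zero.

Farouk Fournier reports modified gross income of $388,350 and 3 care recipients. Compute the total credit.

$8,145

Caregiver Credit: base = 3 × $1,685 = $5,055. income exceeds $333,100 by $55,250, which is 74 full-or-partial $750 increments; reduction = 74 × $65 = $4,810, leaving $245.
Retirement Saver's Credit: $388,350 is below the $414,900 cutoff, so the full $7,900 applies.
Disability Support Credit: 26% of the $68,450 excess over $319,900 is $17,797 ≥ base, so the credit is $0.
Total: $245 + $7,900 + $0 = $8,145.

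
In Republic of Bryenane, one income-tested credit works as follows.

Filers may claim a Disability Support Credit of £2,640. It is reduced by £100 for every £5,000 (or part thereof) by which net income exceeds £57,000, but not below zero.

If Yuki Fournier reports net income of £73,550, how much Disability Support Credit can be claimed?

Disability Support Credit: income exceeds £57,000 by £16,550, which is 4 full-or-partial £5,000 increments; reduction = 4 × £100 = £400, leaving £2,240.

£2,240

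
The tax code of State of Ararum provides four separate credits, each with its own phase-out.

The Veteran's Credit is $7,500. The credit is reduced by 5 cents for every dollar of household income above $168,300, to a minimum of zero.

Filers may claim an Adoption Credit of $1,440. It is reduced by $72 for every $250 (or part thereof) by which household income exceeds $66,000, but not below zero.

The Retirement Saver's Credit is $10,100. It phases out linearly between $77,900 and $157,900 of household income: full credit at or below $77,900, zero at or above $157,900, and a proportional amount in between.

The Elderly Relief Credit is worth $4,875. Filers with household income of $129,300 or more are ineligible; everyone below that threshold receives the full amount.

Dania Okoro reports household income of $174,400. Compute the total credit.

$7,195

Veteran's Credit: 5% of the $6,100 excess over $168,300 is $305; credit = $7,500 − $305 = $7,195.
Adoption Credit: income exceeds $66,000 by $108,400 → 434 increments × $72 = $31,248 ≥ base, so the credit is $0.
Retirement Saver's Credit: $174,400 is at or above $157,900, so the credit is $0.
Elderly Relief Credit: $174,400 meets or exceeds the $129,300 cutoff, so the credit is $0.
Total: $7,195 + $0 + $0 + $0 = $7,195.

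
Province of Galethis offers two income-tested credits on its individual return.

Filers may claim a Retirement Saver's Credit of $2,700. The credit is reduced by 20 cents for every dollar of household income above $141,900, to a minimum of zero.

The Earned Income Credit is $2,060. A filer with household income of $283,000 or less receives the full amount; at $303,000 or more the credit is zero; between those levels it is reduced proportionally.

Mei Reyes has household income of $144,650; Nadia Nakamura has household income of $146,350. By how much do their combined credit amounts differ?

Mei ($144,650): Retirement Saver's Credit: 20% of the $2,750 excess over $141,900 is $550; credit = $2,700 − $550 = $2,150. Earned Income Credit: $144,650 is at or below the $283,000 threshold, so the full $2,060 applies. total $2,150 + $2,060 = $4,210
Nadia ($146,350): Retirement Saver's Credit: 20% of the $4,450 excess over $141,900 is $890; credit = $2,700 − $890 = $1,810. Earned Income Credit: $146,350 is at or below the $283,000 threshold, so the full $2,060 applies. total $1,810 + $2,060 = $3,870
Difference: |$4,210 − $3,870| = $340.

$340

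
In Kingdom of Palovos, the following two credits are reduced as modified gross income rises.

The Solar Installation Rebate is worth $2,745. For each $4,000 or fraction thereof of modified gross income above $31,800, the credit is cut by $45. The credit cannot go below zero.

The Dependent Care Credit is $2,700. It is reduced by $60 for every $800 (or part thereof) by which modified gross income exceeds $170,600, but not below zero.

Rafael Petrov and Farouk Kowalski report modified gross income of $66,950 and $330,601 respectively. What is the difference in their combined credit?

$5,040

Rafael ($66,950): Solar Installation Rebate: income exceeds $31,800 by $35,150, which is 9 full-or-partial $4,000 increments; reduction = 9 × $45 = $405, leaving $2,340. Dependent Care Credit: $66,950 is at or below the $170,600 threshold, so the full $2,700 applies. total $2,340 + $2,700 = $5,040
Farouk ($330,601): Solar Installation Rebate: income exceeds $31,800 by $298,801 → 75 increments × $45 = $3,375 ≥ base, so the credit is $0. Dependent Care Credit: income exceeds $170,600 by $160,001 → 201 increments × $60 = $12,060 ≥ base, so the credit is $0. total $0 + $0 = $0
Difference: |$5,040 − $0| = $5,040.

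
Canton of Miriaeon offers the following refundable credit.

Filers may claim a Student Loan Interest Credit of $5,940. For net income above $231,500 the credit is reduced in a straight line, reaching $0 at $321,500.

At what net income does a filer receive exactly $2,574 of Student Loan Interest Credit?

$2,574 is 2,574/5,940 of the full $5,940, so 3,366/5,940 of the $90,000 range has been used: income = $231,500 + $90,000 × 3,366/5,940 = $282,500.

$282,500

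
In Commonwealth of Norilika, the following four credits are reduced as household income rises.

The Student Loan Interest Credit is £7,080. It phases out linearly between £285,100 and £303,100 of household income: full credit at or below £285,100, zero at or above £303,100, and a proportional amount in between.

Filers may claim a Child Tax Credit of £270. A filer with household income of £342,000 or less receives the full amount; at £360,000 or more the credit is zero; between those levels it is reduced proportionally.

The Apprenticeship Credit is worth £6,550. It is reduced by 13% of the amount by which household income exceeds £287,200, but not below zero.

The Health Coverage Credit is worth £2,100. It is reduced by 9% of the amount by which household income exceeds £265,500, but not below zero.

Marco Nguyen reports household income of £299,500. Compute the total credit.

Student Loan Interest Credit: £299,500 is £14,400 into a £18,000 phase-out range, leaving 3,600/18,000 of the credit: £7,080 × 3,600/18,000 = £1,416.
Child Tax Credit: £299,500 is at or below the £342,000 threshold, so the full £270 applies.
Apprenticeship Credit: 13% of the £12,300 excess over £287,200 is £1,599; credit = £6,550 − £1,599 = £4,951.
Health Coverage Credit: 9% of the £34,000 excess over £265,500 is £3,060 ≥ base, so the credit is £0.
Total: £1,416 + £270 + £4,951 + £0 = £6,637.

£6,637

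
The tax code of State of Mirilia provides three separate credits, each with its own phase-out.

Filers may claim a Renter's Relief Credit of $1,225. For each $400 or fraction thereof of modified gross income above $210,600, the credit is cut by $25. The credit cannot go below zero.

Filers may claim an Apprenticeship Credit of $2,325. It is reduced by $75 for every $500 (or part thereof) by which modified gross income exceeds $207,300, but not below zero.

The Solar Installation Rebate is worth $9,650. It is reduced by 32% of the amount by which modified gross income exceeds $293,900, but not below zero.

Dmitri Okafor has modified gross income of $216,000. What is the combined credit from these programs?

$11,500

Renter's Relief Credit: income exceeds $210,600 by $5,400, which is 14 full-or-partial $400 increments; reduction = 14 × $25 = $350, leaving $875.
Apprenticeship Credit: income exceeds $207,300 by $8,700, which is 18 full-or-partial $500 increments; reduction = 18 × $75 = $1,350, leaving $975.
Solar Installation Rebate: $216,000 is at or below the $293,900 threshold, so the full $9,650 applies.
Total: $875 + $975 + $9,650 = $11,500.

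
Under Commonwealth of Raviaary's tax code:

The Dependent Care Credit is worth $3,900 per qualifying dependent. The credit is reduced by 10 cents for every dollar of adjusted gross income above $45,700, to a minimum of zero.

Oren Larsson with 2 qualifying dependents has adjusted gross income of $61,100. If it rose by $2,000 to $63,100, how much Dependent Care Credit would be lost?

At $61,100 — base = 2 × $3,900 = $7,800. 10% of the $15,400 excess over $45,700 is $1,540; credit = $7,800 − $1,540 = $6,260.
At $63,100 — base = 2 × $3,900 = $7,800. 10% of the $17,400 excess over $45,700 is $1,740; credit = $7,800 − $1,740 = $6,060.
Lost: $6,260 − $6,060 = $200.

$200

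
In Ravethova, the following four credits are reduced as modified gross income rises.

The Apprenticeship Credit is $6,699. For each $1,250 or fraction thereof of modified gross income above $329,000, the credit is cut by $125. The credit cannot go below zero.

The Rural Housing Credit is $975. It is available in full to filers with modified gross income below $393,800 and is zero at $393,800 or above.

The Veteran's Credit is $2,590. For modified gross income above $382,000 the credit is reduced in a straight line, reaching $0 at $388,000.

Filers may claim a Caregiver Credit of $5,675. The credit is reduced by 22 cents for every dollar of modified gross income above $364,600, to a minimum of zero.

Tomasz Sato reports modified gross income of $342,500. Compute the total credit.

Apprenticeship Credit: income exceeds $329,000 by $13,500, which is 11 full-or-partial $1,250 increments; reduction = 11 × $125 = $1,375, leaving $5,324.
Rural Housing Credit: $342,500 is below the $393,800 cutoff, so the full $975 applies.
Veteran's Credit: $342,500 is at or below the $382,000 threshold, so the full $2,590 applies.
Caregiver Credit: $342,500 is at or below the $364,600 threshold, so the full $5,675 applies.
Total: $5,324 + $975 + $2,590 + $5,675 = $14,564.

$14,564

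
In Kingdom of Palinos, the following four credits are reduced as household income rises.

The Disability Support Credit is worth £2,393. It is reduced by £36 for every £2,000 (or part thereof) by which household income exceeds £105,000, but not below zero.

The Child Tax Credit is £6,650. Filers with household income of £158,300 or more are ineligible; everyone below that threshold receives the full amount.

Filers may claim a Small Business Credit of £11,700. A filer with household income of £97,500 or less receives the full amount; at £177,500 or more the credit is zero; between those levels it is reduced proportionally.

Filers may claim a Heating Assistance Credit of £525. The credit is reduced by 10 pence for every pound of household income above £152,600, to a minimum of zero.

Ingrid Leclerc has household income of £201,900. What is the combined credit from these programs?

Disability Support Credit: income exceeds £105,000 by £96,900, which is 49 full-or-partial £2,000 increments; reduction = 49 × £36 = £1,764, leaving £629.
Child Tax Credit: £201,900 meets or exceeds the £158,300 cutoff, so the credit is £0.
Small Business Credit: £201,900 is at or above £177,500, so the credit is £0.
Heating Assistance Credit: 10% of the £49,300 excess over £152,600 is £4,930 ≥ base, so the credit is £0.
Total: £629 + £0 + £0 + £0 = £629.

£629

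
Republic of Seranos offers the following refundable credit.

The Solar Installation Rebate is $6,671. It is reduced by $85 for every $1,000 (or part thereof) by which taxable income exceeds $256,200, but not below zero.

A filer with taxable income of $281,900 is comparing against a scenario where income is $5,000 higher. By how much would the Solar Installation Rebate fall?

$425

At $281,900 — income exceeds $256,200 by $25,700, which is 26 full-or-partial $1,000 increments; reduction = 26 × $85 = $2,210, leaving $4,461.
At $286,900 — income exceeds $256,200 by $30,700, which is 31 full-or-partial $1,000 increments; reduction = 31 × $85 = $2,635, leaving $4,036.
Lost: $4,461 − $4,036 = $425.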